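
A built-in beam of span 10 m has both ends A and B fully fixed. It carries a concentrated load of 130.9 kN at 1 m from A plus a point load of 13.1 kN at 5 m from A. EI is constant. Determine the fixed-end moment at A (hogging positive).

Take the two fixed-end moments M_A, M_B as redundants; the released structure is the simple span AB.
End rotations of the released simple span under the applied load (×1/EI):
  at A: point load 130.9 at a = 1: Pab(L + b)/(6LEI) = 373.1/EI
  at B: point load 130.9 at a = 1: Pab(L + a)/(6LEI) = 216/EI
  at A: point load 13.1 at a = 5: Pab(L + b)/(6LEI) = 81.88/EI
  at B: point load 13.1 at a = 5: Pab(L + a)/(6LEI) = 81.88/EI
  θ_A0 = 454.9/EI,  θ_B0 = 297.9/EI
Flexibility coefficients: a unit moment at one end gives L/(3EI) there and L/(6EI) at the far end, so f₁₁ = f₂₂ = 3.333/EI and f₁₂ = f₂₁ = 1.667/EI.
Compatibility — zero rotation at each built-in end:
  3.333 M_A + 1.667 M_B = 454.9
  1.667 M_A + 3.333 M_B = 297.9
Solving the pair gives M_A = 122.4 kN·m and M_B = 28.16 kN·m (hogging).

M_A = 122.4 kN·m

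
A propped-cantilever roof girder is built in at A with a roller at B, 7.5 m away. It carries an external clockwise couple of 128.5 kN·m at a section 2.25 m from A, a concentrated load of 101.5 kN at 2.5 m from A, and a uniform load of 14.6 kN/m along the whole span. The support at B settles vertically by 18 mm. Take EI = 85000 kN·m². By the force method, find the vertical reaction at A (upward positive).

Choose R_B as the redundant. The primary structure is the cantilever fixed at A.
Downward deflection at the released point B due to the loads:
  clockwise couple 128.5 at a = 2.25: M₀a(2L − a)/(2EI) = 1843/EI
  point load 101.5 at a = 2.5: Pa²(3L − a)/(6EI) = 2115/EI
  UDL 14.6: wL⁴/(8EI) = 5774/EI
  δ_0 = 9732/EI
Tip deflection under a unit load at B: L³/(3EI) = 140.6/EI.
With EI = 85000 kN·m²: δ_0 = 0.1145 m and δ_{BB} = 0.001654 m/kN.
Compatibility — the beam at B must follow the support down by 0.018 m: δ_0 − R_B·δ_{BB} = 0.018, so R_B = (0.1145 − 0.018)/0.001654 = 58.33 kN.
Vertical equilibrium: R_A = ΣP − R_B = 211 − 58.33 = 152.7 kN.

R_A = 152.7 kN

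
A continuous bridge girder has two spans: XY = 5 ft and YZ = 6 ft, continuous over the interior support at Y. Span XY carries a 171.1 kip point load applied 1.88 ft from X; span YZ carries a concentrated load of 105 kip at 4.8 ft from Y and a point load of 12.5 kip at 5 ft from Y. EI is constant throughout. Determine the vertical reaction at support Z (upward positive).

Take M_Y as the redundant. Released structure: two simple spans XY and YZ with a hinge at Y.
Discontinuity in slope at Y on the released structure — sum the simple-span end rotations:
  span XY: point load 171.1 at a = 1.88: Pab(L + a)/(6LEI) = 230.2/EI
  span YZ: point load 105 at a = 4.8: Pab(L + b)/(6LEI) = 121/EI
  span YZ: point load 12.5 at a = 5: Pab(L + b)/(6LEI) = 12.15/EI
  relative rotation θ_0 = (230.2 + 133.1)/EI = 363.3/EI
A unit hogging moment at Y produces rotation L₁/(3EI) + L₂/(3EI) = 3.667/EI.
Slope continuity at Y: θ_0 = M_Y·3.667/EI, so M_Y = 363.3/3.667 = 99.07 kip·ft (hogging).
Span YZ, ΣM about Z: R_Y^{YZ}·6 = 138.5 + 99.07, so R_Y^{YZ} = 39.6 kip and R_Z = 117.5 − 39.6 = 77.9 kip.

R_Z = 77.9 kip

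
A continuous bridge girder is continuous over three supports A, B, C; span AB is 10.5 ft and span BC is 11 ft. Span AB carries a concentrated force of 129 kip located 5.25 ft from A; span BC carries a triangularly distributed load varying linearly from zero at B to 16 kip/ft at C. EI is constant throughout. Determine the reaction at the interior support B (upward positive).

Release continuity at B by inserting a hinge; the redundant is the internal moment M_B. The primary structure is two simply-supported spans AB and BC.
End slopes at the hinge B, treating each span as simply supported:
  span AB: point load 129 at a = 5.25: Pab(L + a)/(6LEI) = 888.9/EI
  span BC: triangular load, peak 16: 7w₀L³/(360EI) = 414.1/EI
  relative rotation θ_0 = (888.9 + 414.1)/EI = 1303/EI
A unit hogging moment at B produces rotation L₁/(3EI) + L₂/(3EI) = 7.167/EI.
Compatibility: M_B·(L₁+L₂)/(3EI) = θ_0, giving M_B = 181.8 kip·ft (hogging).
Span AB, ΣM about A with M_B applied at B: R_B^{AB}·10.5 = 677.2 + 181.8, so R_B^{AB} = 81.82 kip and R_A = 129 − 81.82 = 47.18 kip.
Span BC, ΣM about C: R_B^{BC}·11 = 322.7 + 181.8, so R_B^{BC} = 45.86 kip and R_C = 88 − 45.86 = 42.14 kip.
R_B = 81.82 + 45.86 = 127.7 kip.

R_B = 127.7 kip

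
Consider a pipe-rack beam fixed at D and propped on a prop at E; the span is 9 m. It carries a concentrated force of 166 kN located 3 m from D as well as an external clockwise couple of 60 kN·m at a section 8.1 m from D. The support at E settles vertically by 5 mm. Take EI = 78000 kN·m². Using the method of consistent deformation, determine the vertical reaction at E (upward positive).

R_E = 32.89 kN

Release the roller at E. Primary structure: cantilever fixed at D.
Deflection at E on the released cantilever, summing each load's contribution:
  point load 166 at a = 3: Pa²(3L − a)/(6EI) = 5976/EI
  clockwise couple 60 at a = 8.1: M₀a(2L − a)/(2EI) = 2406/EI
  δ_0 = 8382/EI
Tip deflection under a unit load at E: L³/(3EI) = 243/EI.
With EI = 78000 kN·m²: δ_0 = 0.10746 m and δ_{EE} = 0.003115 m/kN.
Compatibility — the beam at E must follow the support down by 0.005 m: δ_0 − R_E·δ_{EE} = 0.005, so R_E = (0.10746 − 0.005)/0.003115 = 32.89 kN.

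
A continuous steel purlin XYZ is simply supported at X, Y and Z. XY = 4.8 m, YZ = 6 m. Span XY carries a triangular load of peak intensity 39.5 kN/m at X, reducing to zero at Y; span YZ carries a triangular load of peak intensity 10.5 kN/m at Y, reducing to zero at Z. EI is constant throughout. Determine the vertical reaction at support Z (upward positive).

Take M_Y as the redundant. Released structure: two simple spans XY and YZ with a hinge at Y.
Discontinuity in slope at Y on the released structure — sum the simple-span end rotations:
  span XY: triangular load, peak 39.5: 7w₀L³/(360EI) = 84.94/EI
  span YZ: triangular load, peak 10.5: w₀L³/(45EI) = 50.4/EI
  relative rotation θ_0 = (84.94 + 50.4)/EI = 135.3/EI
A unit hogging moment at Y produces rotation L₁/(3EI) + L₂/(3EI) = 3.6/EI.
Slope continuity at Y: θ_0 = M_Y·3.6/EI, so M_Y = 135.3/3.6 = 37.59 kN·m (hogging).
Span YZ, ΣM about Z: R_Y^{YZ}·6 = 126 + 37.59, so R_Y^{YZ} = 27.27 kN and R_Z = 31.5 − 27.27 = 4.234 kN.

R_Z = 4.234 kN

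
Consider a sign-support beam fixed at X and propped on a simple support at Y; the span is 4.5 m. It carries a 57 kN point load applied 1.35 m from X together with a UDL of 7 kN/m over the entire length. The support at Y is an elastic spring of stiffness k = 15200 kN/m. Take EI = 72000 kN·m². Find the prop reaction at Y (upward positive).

R_Y = 16.21 kN

Take the reaction at Y as the redundant and release it; the primary structure is a cantilever fixed at X.
Downward deflection at the released point Y due to the loads:
  point load 57 at a = 1.35: Pa²(3L − a)/(6EI) = 210.4/EI
  UDL 7: wL⁴/(8EI) = 358.8/EI
  δ_0 = 569.2/EI
Flexibility coefficient — unit upward force at Y: δ_{YY} = L³/(3EI) = 30.38/EI.
With EI = 72000 kN·m²: δ_0 = 0.007905 m and δ_{YY} = 0.000422 m/kN.
Compatibility — the spring shortens by R_Y/k under the reaction it provides: δ_0 − R_Y·δ_{YY} = R_Y/k. With 1/k = 0.000066 m/kN, R_Y = δ_0 / (δ_{YY} + 1/k) = 0.007905 / (0.000422 + 0.000066) = 16.21 kN.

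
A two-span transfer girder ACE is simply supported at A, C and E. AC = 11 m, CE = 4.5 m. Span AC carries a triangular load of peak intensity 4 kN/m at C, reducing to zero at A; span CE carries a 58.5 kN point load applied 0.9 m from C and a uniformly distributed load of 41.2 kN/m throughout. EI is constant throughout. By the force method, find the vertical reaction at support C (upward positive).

R_C = 174.3 kN

Take M_C as the redundant. Released structure: two simple spans AC and CE with a hinge at C.
End slopes at the hinge C, treating each span as simply supported:
  span AC: triangular load, peak 4: w₀L³/(45EI) = 118.3/EI
  span CE: point load 58.5 at a = 0.9: Pab(L + b)/(6LEI) = 56.86/EI
  span CE: UDL 41.2: wL³/(24EI) = 156.4/EI
  relative rotation θ_0 = (118.3 + 213.3)/EI = 331.6/EI
A unit hogging moment at C produces rotation L₁/(3EI) + L₂/(3EI) = 5.167/EI.
Compatibility: M_C·(L₁+L₂)/(3EI) = θ_0, giving M_C = 64.18 kN·m (hogging).
Span AC, ΣM about A with M_C applied at C: R_C^{AC}·11 = 161.3 + 64.18, so R_C^{AC} = 20.5 kN and R_A = 22 − 20.5 = 1.499 kN.
Span CE, ΣM about E: R_C^{CE}·4.5 = 627.8 + 64.18, so R_C^{CE} = 153.8 kN and R_E = 243.9 − 153.8 = 90.14 kN.
R_C = 20.5 + 153.8 = 174.3 kN.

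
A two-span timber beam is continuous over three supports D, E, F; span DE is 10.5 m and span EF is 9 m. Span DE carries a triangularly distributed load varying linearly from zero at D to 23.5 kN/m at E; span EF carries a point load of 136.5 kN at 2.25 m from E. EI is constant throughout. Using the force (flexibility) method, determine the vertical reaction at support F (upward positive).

R_F = 13.46 kN

Release continuity at E by inserting a hinge; the redundant is the internal moment M_E. The primary structure is two simply-supported spans DE and EF.
Rotations at E on the released spans (each span's end-slope, ×1/EI):
  span DE: triangular load, peak 23.5: w₀L³/(45EI) = 604.5/EI
  span EF: point load 136.5 at a = 2.25: Pab(L + b)/(6LEI) = 604.7/EI
  relative rotation θ_0 = (604.5 + 604.7)/EI = 1209/EI
A unit hogging moment at E produces rotation L₁/(3EI) + L₂/(3EI) = 6.5/EI.
Slope continuity at E: θ_0 = M_E·6.5/EI, so M_E = 1209/6.5 = 186 kN·m (hogging).
Span EF, ΣM about F: R_E^{EF}·9 = 921.4 + 186, so R_E^{EF} = 123 kN and R_F = 136.5 − 123 = 13.46 kN.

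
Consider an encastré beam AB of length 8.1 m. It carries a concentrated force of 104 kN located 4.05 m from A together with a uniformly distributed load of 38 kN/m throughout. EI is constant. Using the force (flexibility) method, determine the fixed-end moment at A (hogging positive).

Take the two fixed-end moments M_A, M_B as redundants; the released structure is the simple span AB.
End rotations of the released simple span under the applied load (×1/EI):
  at A: point load 104 at a = 4.05: Pab(L + b)/(6LEI) = 426.5/EI
  at B: point load 104 at a = 4.05: Pab(L + a)/(6LEI) = 426.5/EI
  at A: UDL 38: wL³/(24EI) = 841.4/EI
  at B: UDL 38: wL³/(24EI) = 841.4/EI
  θ_A0 = 1268/EI,  θ_B0 = 1268/EI
Flexibility coefficients: a unit moment at one end gives L/(3EI) there and L/(6EI) at the far end, so f₁₁ = f₂₂ = 2.7/EI and f₁₂ = f₂₁ = 1.35/EI.
Compatibility — zero rotation at each built-in end:
  2.7 M_A + 1.35 M_B = 1268
  1.35 M_A + 2.7 M_B = 1268
Solving the pair gives M_A = 313.1 kN·m and M_B = 313.1 kN·m (hogging).

M_A = 313.1 kN·m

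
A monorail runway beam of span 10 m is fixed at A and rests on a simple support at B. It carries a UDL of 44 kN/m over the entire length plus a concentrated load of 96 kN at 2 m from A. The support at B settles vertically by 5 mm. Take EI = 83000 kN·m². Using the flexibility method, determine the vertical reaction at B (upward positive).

R_B = 169.1 kN

Remove the prop at B; the released (primary) structure is a cantilever built in at A.
Primary-structure tip deflection at B by superposition:
  UDL 44: wL⁴/(8EI) = 55000/EI
  point load 96 at a = 2: Pa²(3L − a)/(6EI) = 1792/EI
  δ_0 = 56792/EI
Flexibility coefficient — unit upward force at B: δ_{BB} = L³/(3EI) = 333.3/EI.
With EI = 83000 kN·m²: δ_0 = 0.68424 m and δ_{BB} = 0.004016 m/kN.
Compatibility — the beam at B must follow the support down by 0.005 m: δ_0 − R_B·δ_{BB} = 0.005, so R_B = (0.68424 − 0.005)/0.004016 = 169.1 kN.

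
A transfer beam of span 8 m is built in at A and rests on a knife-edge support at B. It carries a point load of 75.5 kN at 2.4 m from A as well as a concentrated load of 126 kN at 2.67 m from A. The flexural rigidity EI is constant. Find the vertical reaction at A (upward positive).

R_A = 173.6 kN

Release the roller at B. Primary structure: cantilever fixed at A.
Downward deflection at the released point B due to the loads:
  point load 75.5 at a = 2.4: Pa²(3L − a)/(6EI) = 1566/EI
  point load 126 at a = 2.67: Pa²(3L − a)/(6EI) = 3193/EI
  δ_0 = 4759/EI
Flexibility coefficient — unit upward force at B: δ_{BB} = L³/(3EI) = 170.7/EI.
Compatibility at B: δ_0 − R_B·δ_{BB} = 0, so R_B = 4759/170.7 = 27.88 kN.
Vertical equilibrium: R_A = ΣP − R_B = 201.5 − 27.88 = 173.6 kN.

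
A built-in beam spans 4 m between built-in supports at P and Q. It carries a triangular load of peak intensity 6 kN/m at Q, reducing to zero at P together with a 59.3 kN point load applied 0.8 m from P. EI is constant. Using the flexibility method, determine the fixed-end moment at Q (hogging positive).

Release both end moments; the primary structure is a simply-supported span PQ with redundants M_P and M_Q.
On the primary (simply-supported) span, the end slopes from the loading are:
  at P: triangular load, peak 6: 7w₀L³/(360EI) = 7.467/EI
  at Q: triangular load, peak 6: w₀L³/(45EI) = 8.533/EI
  at P: point load 59.3 at a = 0.8: Pab(L + b)/(6LEI) = 45.54/EI
  at Q: point load 59.3 at a = 0.8: Pab(L + a)/(6LEI) = 30.36/EI
  θ_P0 = 53.01/EI,  θ_Q0 = 38.89/EI
Flexibility coefficients: a unit moment at one end gives L/(3EI) there and L/(6EI) at the far end, so f₁₁ = f₂₂ = 1.333/EI and f₁₂ = f₂₁ = 0.6667/EI.
Compatibility — zero rotation at each built-in end:
  1.333 M_P + 0.6667 M_Q = 53.01
  0.6667 M_P + 1.333 M_Q = 38.89
Solving the pair gives M_P = 33.56 kN·m and M_Q = 12.39 kN·m (hogging).

M_Q = 12.39 kN·m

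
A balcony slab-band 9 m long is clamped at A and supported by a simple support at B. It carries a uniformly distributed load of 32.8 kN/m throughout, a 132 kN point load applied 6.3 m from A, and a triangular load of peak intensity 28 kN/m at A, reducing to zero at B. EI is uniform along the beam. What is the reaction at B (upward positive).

Remove the prop at B; the released (primary) structure is a cantilever built in at A.
Deflection at B on the released cantilever, summing each load's contribution:
  UDL 32.8: wL⁴/(8EI) = 26900/EI
  point load 132 at a = 6.3: Pa²(3L − a)/(6EI) = 18075/EI
  triangular load, peak 28 at the fixed end: w₀L⁴/(30EI) = 6124/EI
  δ_0 = 51099/EI
Tip deflection under a unit load at B: L³/(3EI) = 243/EI.
Compatibility at B: δ_0 − R_B·δ_{BB} = 0, so R_B = 51099/243 = 210.3 kN.

R_B = 210.3 kN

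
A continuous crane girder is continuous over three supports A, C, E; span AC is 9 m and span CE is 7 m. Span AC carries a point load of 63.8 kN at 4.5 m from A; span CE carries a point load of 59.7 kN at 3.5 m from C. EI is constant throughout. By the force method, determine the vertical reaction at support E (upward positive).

R_E = 16.3 kN

Insert a hinge at C; M_C is the redundant, and each span becomes simply supported.
Discontinuity in slope at C on the released structure — sum the simple-span end rotations:
  span AC: point load 63.8 at a = 4.5: Pab(L + a)/(6LEI) = 323/EI
  span CE: point load 59.7 at a = 3.5: Pab(L + b)/(6LEI) = 182.8/EI
  relative rotation θ_0 = (323 + 182.8)/EI = 505.8/EI
A unit hogging moment at C produces rotation L₁/(3EI) + L₂/(3EI) = 5.333/EI.
Slope continuity at C: θ_0 = M_C·5.333/EI, so M_C = 505.8/5.333 = 94.84 kN·m (hogging).
Span CE, ΣM about E: R_C^{CE}·7 = 208.9 + 94.84, so R_C^{CE} = 43.4 kN and R_E = 59.7 − 43.4 = 16.3 kN.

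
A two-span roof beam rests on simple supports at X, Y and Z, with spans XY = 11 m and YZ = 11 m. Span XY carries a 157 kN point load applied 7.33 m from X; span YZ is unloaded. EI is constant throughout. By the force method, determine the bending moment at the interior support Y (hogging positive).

Release continuity at Y by inserting a hinge; the redundant is the internal moment M_Y. The primary structure is two simply-supported spans XY and YZ.
End slopes at the hinge Y, treating each span as simply supported:
  span XY: point load 157 at a = 7.33: Pab(L + a)/(6LEI) = 1173/EI
  relative rotation θ_0 = (1173 + 0)/EI = 1173/EI
A unit hogging moment at Y produces rotation L₁/(3EI) + L₂/(3EI) = 7.333/EI.
Compatibility: M_Y·(L₁+L₂)/(3EI) = θ_0, giving M_Y = 160 kN·m (hogging).

M_Y = 160 kN·m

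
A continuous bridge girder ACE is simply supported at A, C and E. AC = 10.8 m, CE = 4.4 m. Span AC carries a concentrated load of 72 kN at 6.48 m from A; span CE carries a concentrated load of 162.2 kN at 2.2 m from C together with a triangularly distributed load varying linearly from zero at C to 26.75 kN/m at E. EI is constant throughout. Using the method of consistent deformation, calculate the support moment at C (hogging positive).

Release continuity at C by inserting a hinge; the redundant is the internal moment M_C. The primary structure is two simply-supported spans AC and CE.
Rotations at C on the released spans (each span's end-slope, ×1/EI):
  span AC: point load 72 at a = 6.48: Pab(L + a)/(6LEI) = 537.5/EI
  span CE: point load 162.2 at a = 2.2: Pab(L + b)/(6LEI) = 196.3/EI
  span CE: triangular load, peak 26.75: 7w₀L³/(360EI) = 44.31/EI
  relative rotation θ_0 = (537.5 + 240.6)/EI = 778/EI
A unit hogging moment at C produces rotation L₁/(3EI) + L₂/(3EI) = 5.067/EI.
Compatibility: M_C·(L₁+L₂)/(3EI) = θ_0, giving M_C = 153.6 kN·m (hogging).

M_C = 153.6 kN·m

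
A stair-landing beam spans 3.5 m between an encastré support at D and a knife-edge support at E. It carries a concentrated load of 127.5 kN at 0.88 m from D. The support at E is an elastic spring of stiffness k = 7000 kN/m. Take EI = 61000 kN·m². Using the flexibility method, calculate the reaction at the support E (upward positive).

Choose R_E as the redundant. The primary structure is the cantilever fixed at D.
Primary-structure tip deflection at E by superposition:
  point load 127.5 at a = 0.88: Pa²(3L − a)/(6EI) = 158.3/EI
Flexibility coefficient — unit upward force at E: δ_{EE} = L³/(3EI) = 14.29/EI.
With EI = 61000 kN·m²: δ_0 = 0.002595 m and δ_{EE} = 0.000234 m/kN.
Compatibility — the spring shortens by R_E/k under the reaction it provides: δ_0 − R_E·δ_{EE} = R_E/k. With 1/k = 0.000143 m/kN, R_E = δ_0 / (δ_{EE} + 1/k) = 0.002595 / (0.000234 + 0.000143) = 6.881 kN.

R_E = 6.881 kN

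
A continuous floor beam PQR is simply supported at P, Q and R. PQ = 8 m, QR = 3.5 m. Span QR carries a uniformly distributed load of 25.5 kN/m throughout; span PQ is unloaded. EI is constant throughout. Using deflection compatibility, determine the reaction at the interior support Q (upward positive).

R_Q = 49.51 kN

Take M_Q as the redundant. Released structure: two simple spans PQ and QR with a hinge at Q.
Discontinuity in slope at Q on the released structure — sum the simple-span end rotations:
  span QR: UDL 25.5: wL³/(24EI) = 45.55/EI
  relative rotation θ_0 = (0 + 45.55)/EI = 45.55/EI
A unit hogging moment at Q produces rotation L₁/(3EI) + L₂/(3EI) = 3.833/EI.
Slope continuity at Q: θ_0 = M_Q·3.833/EI, so M_Q = 45.55/3.833 = 11.88 kN·m (hogging).
Span PQ, ΣM about P with M_Q applied at Q: R_Q^{PQ}·8 = 0 + 11.88, so R_Q^{PQ} = 1.485 kN and R_P = 0 − 1.485 = -1.485 kN.
Span QR, ΣM about R: R_Q^{QR}·3.5 = 156.2 + 11.88, so R_Q^{QR} = 48.02 kN and R_R = 89.25 − 48.02 = 41.23 kN.
R_Q = 1.485 + 48.02 = 49.51 kN.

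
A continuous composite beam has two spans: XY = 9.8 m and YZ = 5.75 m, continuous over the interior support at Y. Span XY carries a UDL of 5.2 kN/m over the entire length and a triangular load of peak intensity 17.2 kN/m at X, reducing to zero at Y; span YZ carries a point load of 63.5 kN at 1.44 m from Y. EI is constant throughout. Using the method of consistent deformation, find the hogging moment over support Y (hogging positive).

Take M_Y as the redundant. Released structure: two simple spans XY and YZ with a hinge at Y.
End slopes at the hinge Y, treating each span as simply supported:
  span XY: UDL 5.2: wL³/(24EI) = 203.9/EI
  span XY: triangular load, peak 17.2: 7w₀L³/(360EI) = 314.8/EI
  span YZ: point load 63.5 at a = 1.44: Pab(L + b)/(6LEI) = 114.9/EI
  relative rotation θ_0 = (518.7 + 114.9)/EI = 633.6/EI
A unit hogging moment at Y produces rotation L₁/(3EI) + L₂/(3EI) = 5.183/EI.
Compatibility: M_Y·(L₁+L₂)/(3EI) = θ_0, giving M_Y = 122.2 kN·m (hogging).

M_Y = 122.2 kN·m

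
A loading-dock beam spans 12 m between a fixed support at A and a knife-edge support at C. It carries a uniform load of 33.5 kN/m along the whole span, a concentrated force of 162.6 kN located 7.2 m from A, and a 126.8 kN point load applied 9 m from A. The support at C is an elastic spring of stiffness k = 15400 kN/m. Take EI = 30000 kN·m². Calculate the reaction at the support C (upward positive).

Remove the prop at C; the released (primary) structure is a cantilever built in at A.
Primary-structure tip deflection at C by superposition:
  UDL 33.5: wL⁴/(8EI) = 86832/EI
  point load 162.6 at a = 7.2: Pa²(3L − a)/(6EI) = 40460/EI
  point load 126.8 at a = 9: Pa²(3L − a)/(6EI) = 46219/EI
  δ_0 = 173511/EI
Tip deflection under a unit load at C: L³/(3EI) = 576/EI.
With EI = 30000 kN·m²: δ_0 = 5.7837 m and δ_{CC} = 0.0192 m/kN.
Compatibility — the spring shortens by R_C/k under the reaction it provides: δ_0 − R_C·δ_{CC} = R_C/k. With 1/k = 0.000065 m/kN, R_C = δ_0 / (δ_{CC} + 1/k) = 5.7837 / (0.0192 + 0.000065) = 300.2 kN.

R_C = 300.2 kN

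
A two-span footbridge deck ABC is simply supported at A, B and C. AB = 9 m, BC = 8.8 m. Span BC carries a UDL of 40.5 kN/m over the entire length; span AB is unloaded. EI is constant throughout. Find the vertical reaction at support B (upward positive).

R_B = 221.8 kN

Release continuity at B by inserting a hinge; the redundant is the internal moment M_B. The primary structure is two simply-supported spans AB and BC.
End slopes at the hinge B, treating each span as simply supported:
  span BC: UDL 40.5: wL³/(24EI) = 1150/EI
  relative rotation θ_0 = (0 + 1150)/EI = 1150/EI
A unit hogging moment at B produces rotation L₁/(3EI) + L₂/(3EI) = 5.933/EI.
Slope continuity at B: θ_0 = M_B·5.933/EI, so M_B = 1150/5.933 = 193.8 kN·m (hogging).
Span AB, ΣM about A with M_B applied at B: R_B^{AB}·9 = 0 + 193.8, so R_B^{AB} = 21.54 kN and R_A = 0 − 21.54 = -21.54 kN.
Span BC, ΣM about C: R_B^{BC}·8.8 = 1568 + 193.8, so R_B^{BC} = 200.2 kN and R_C = 356.4 − 200.2 = 156.2 kN.
R_B = 21.54 + 200.2 = 221.8 kN.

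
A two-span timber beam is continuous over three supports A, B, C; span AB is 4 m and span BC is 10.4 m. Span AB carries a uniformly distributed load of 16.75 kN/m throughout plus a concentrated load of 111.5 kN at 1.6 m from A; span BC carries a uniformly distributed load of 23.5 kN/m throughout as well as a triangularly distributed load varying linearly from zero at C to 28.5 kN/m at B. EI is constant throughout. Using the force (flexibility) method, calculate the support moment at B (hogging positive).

M_B = 408 kN·m

Take M_B as the redundant. Released structure: two simple spans AB and BC with a hinge at B.
End slopes at the hinge B, treating each span as simply supported:
  span AB: UDL 16.75: wL³/(24EI) = 44.67/EI
  span AB: point load 111.5 at a = 1.6: Pab(L + a)/(6LEI) = 99.9/EI
  span BC: UDL 23.5: wL³/(24EI) = 1101/EI
  span BC: triangular load, peak 28.5: w₀L³/(45EI) = 712.4/EI
  relative rotation θ_0 = (144.6 + 1814)/EI = 1958/EI
A unit hogging moment at B produces rotation L₁/(3EI) + L₂/(3EI) = 4.8/EI.
Slope continuity at B: θ_0 = M_B·4.8/EI, so M_B = 1958/4.8 = 408 kN·m (hogging).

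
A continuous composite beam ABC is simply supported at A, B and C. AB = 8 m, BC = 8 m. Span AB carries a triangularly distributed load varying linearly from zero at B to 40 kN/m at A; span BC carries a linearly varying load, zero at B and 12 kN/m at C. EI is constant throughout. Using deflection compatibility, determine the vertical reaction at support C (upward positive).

Release continuity at B by inserting a hinge; the redundant is the internal moment M_B. The primary structure is two simply-supported spans AB and BC.
Discontinuity in slope at B on the released structure — sum the simple-span end rotations:
  span AB: triangular load, peak 40: 7w₀L³/(360EI) = 398.2/EI
  span BC: triangular load, peak 12: 7w₀L³/(360EI) = 119.5/EI
  relative rotation θ_0 = (398.2 + 119.5)/EI = 517.7/EI
A unit hogging moment at B produces rotation L₁/(3EI) + L₂/(3EI) = 5.333/EI.
Compatibility: M_B·(L₁+L₂)/(3EI) = θ_0, giving M_B = 97.07 kN·m (hogging).
Span BC, ΣM about C: R_B^{BC}·8 = 128 + 97.07, so R_B^{BC} = 28.13 kN and R_C = 48 − 28.13 = 19.87 kN.

R_C = 19.87 kN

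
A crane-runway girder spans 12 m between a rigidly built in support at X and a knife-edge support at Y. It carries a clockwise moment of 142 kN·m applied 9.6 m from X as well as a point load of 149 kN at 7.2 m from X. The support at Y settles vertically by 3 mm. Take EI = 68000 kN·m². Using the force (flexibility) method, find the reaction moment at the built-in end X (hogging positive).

Choose R_Y as the redundant. The primary structure is the cantilever fixed at X.
Primary-structure tip deflection at Y by superposition:
  clockwise couple 142 at a = 9.6: M₀a(2L − a)/(2EI) = 9815/EI
  point load 149 at a = 7.2: Pa²(3L − a)/(6EI) = 37076/EI
  δ_0 = 46891/EI
Tip deflection under a unit load at Y: L³/(3EI) = 576/EI.
With EI = 68000 kN·m²: δ_0 = 0.68957 m and δ_{YY} = 0.008471 m/kN.
Compatibility — the beam at Y must follow the support down by 0.003 m: δ_0 − R_Y·δ_{YY} = 0.003, so R_Y = (0.68957 − 0.003)/0.008471 = 81.05 kN.
Moment equilibrium about X: M_X = Σ(load moments about X) − R_Y·L = 1215 − 81.05×12 = 242.2 kN·m.

M_X = 242.2 kN·m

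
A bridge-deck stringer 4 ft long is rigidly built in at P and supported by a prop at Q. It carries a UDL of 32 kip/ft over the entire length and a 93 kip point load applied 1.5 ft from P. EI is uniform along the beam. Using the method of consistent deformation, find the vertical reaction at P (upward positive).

R_P = 155.8 kip

Remove the prop at Q; the released (primary) structure is a cantilever built in at P.
Primary-structure tip deflection at Q by superposition:
  UDL 32: wL⁴/(8EI) = 1024/EI
  point load 93 at a = 1.5: Pa²(3L − a)/(6EI) = 366.2/EI
  δ_0 = 1390/EI
Tip deflection under a unit load at Q: L³/(3EI) = 21.33/EI.
The prop prevents deflection at Q: R_Q = δ_0/δ_{QQ} = 1390/21.33 = 65.17 kip.
Vertical equilibrium: R_P = ΣP − R_Q = 221 − 65.17 = 155.8 kip.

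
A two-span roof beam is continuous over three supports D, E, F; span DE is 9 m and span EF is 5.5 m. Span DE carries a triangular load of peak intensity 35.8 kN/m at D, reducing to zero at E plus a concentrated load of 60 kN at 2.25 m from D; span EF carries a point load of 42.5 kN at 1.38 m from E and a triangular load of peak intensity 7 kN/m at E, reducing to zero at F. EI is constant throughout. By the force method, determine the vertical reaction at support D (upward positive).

Insert a hinge at E; M_E is the redundant, and each span becomes simply supported.
Rotations at E on the released spans (each span's end-slope, ×1/EI):
  span DE: triangular load, peak 35.8: 7w₀L³/(360EI) = 507.5/EI
  span DE: point load 60 at a = 2.25: Pab(L + a)/(6LEI) = 189.8/EI
  span EF: point load 42.5 at a = 1.38: Pab(L + b)/(6LEI) = 70.44/EI
  span EF: triangular load, peak 7: w₀L³/(45EI) = 25.88/EI
  relative rotation θ_0 = (697.3 + 96.32)/EI = 793.6/EI
A unit hogging moment at E produces rotation L₁/(3EI) + L₂/(3EI) = 4.833/EI.
Slope continuity at E: θ_0 = M_E·4.833/EI, so M_E = 793.6/4.833 = 164.2 kN·m (hogging).
Span DE, ΣM about D with M_E applied at E: R_E^{DE}·9 = 618.3 + 164.2, so R_E^{DE} = 86.94 kN and R_D = 221.1 − 86.94 = 134.2 kN.

R_D = 134.2 kN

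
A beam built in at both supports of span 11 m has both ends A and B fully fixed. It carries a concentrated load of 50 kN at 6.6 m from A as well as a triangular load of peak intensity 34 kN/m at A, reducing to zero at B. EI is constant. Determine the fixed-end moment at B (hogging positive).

M_B = 216.3 kN·m

Release both end moments; the primary structure is a simply-supported span AB with redundants M_A and M_B.
On the primary (simply-supported) span, the end slopes from the loading are:
  at A: point load 50 at a = 6.6: Pab(L + b)/(6LEI) = 338.8/EI
  at B: point load 50 at a = 6.6: Pab(L + a)/(6LEI) = 387.2/EI
  at A: triangular load, peak 34: w₀L³/(45EI) = 1006/EI
  at B: triangular load, peak 34: 7w₀L³/(360EI) = 879.9/EI
  θ_A0 = 1344/EI,  θ_B0 = 1267/EI
Flexibility coefficients: a unit moment at one end gives L/(3EI) there and L/(6EI) at the far end, so f₁₁ = f₂₂ = 3.667/EI and f₁₂ = f₂₁ = 1.833/EI.
Compatibility — zero rotation at each built-in end:
  3.667 M_A + 1.833 M_B = 1344
  1.833 M_A + 3.667 M_B = 1267
Solving the pair gives M_A = 258.5 kN·m and M_B = 216.3 kN·m (hogging).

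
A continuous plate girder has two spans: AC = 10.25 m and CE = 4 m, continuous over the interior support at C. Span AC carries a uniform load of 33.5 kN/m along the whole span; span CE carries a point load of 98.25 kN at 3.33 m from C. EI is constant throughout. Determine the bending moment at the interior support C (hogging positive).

M_C = 325.4 kN·m

Insert a hinge at C; M_C is the redundant, and each span becomes simply supported.
Discontinuity in slope at C on the released structure — sum the simple-span end rotations:
  span AC: UDL 33.5: wL³/(24EI) = 1503/EI
  span CE: point load 98.25 at a = 3.33: Pab(L + b)/(6LEI) = 42.65/EI
  relative rotation θ_0 = (1503 + 42.65)/EI = 1546/EI
A unit hogging moment at C produces rotation L₁/(3EI) + L₂/(3EI) = 4.75/EI.
Compatibility: M_C·(L₁+L₂)/(3EI) = θ_0, giving M_C = 325.4 kN·m (hogging).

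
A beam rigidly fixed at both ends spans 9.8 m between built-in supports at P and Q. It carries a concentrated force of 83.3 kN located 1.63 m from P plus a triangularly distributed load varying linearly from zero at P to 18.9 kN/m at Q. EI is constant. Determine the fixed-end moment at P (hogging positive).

M_P = 154.9 kN·m

Take the two fixed-end moments M_P, M_Q as redundants; the released structure is the simple span PQ.
On the primary (simply-supported) span, the end slopes from the loading are:
  at P: point load 83.3 at a = 1.63: Pab(L + b)/(6LEI) = 339/EI
  at Q: point load 83.3 at a = 1.63: Pab(L + a)/(6LEI) = 215.6/EI
  at P: triangular load, peak 18.9: 7w₀L³/(360EI) = 345.9/EI
  at Q: triangular load, peak 18.9: w₀L³/(45EI) = 395.3/EI
  θ_P0 = 684.9/EI,  θ_Q0 = 610.9/EI
Flexibility coefficients: a unit moment at one end gives L/(3EI) there and L/(6EI) at the far end, so f₁₁ = f₂₂ = 3.267/EI and f₁₂ = f₂₁ = 1.633/EI.
Compatibility — zero rotation at each built-in end:
  3.267 M_P + 1.633 M_Q = 684.9
  1.633 M_P + 3.267 M_Q = 610.9
Solving the pair gives M_P = 154.9 kN·m and M_Q = 109.6 kN·m (hogging).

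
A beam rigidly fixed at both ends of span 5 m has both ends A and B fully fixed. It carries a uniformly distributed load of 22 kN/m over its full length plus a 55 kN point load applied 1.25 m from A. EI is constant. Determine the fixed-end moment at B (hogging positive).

M_B = 58.72 kN·m

Release both end moments; the primary structure is a simply-supported span AB with redundants M_A and M_B.
End rotations of the released simple span under the applied load (×1/EI):
  at A: UDL 22: wL³/(24EI) = 114.6/EI
  at B: UDL 22: wL³/(24EI) = 114.6/EI
  at A: point load 55 at a = 1.25: Pab(L + b)/(6LEI) = 75.2/EI
  at B: point load 55 at a = 1.25: Pab(L + a)/(6LEI) = 53.71/EI
  θ_A0 = 189.8/EI,  θ_B0 = 168.3/EI
Flexibility coefficients: a unit moment at one end gives L/(3EI) there and L/(6EI) at the far end, so f₁₁ = f₂₂ = 1.667/EI and f₁₂ = f₂₁ = 0.8333/EI.
Compatibility — zero rotation at each built-in end:
  1.667 M_A + 0.8333 M_B = 189.8
  0.8333 M_A + 1.667 M_B = 168.3
Solving the pair gives M_A = 84.51 kN·m and M_B = 58.72 kN·m (hogging).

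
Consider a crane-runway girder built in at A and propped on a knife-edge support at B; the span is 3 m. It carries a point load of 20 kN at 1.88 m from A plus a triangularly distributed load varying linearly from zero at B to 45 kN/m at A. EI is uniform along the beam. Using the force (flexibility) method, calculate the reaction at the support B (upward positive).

R_B = 22.82 kN

Remove the prop at B; the released (primary) structure is a cantilever built in at A.
Free-end deflection of the primary structure under the applied loading (downward +):
  point load 20 at a = 1.88: Pa²(3L − a)/(6EI) = 83.88/EI
  triangular load, peak 45 at the fixed end: w₀L⁴/(30EI) = 121.5/EI
  δ_0 = 205.4/EI
Flexibility coefficient — unit upward force at B: δ_{BB} = L³/(3EI) = 9/EI.
Compatibility at B: δ_0 − R_B·δ_{BB} = 0, so R_B = 205.4/9 = 22.82 kN.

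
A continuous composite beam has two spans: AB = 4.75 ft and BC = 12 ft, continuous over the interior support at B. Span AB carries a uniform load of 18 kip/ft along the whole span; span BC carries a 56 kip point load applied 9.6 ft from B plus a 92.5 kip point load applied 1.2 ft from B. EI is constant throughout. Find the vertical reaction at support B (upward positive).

R_B = 175 kip

Release continuity at B by inserting a hinge; the redundant is the internal moment M_B. The primary structure is two simply-supported spans AB and BC.
End slopes at the hinge B, treating each span as simply supported:
  span AB: UDL 18: wL³/(24EI) = 80.38/EI
  span BC: point load 56 at a = 9.6: Pab(L + b)/(6LEI) = 258/EI
  span BC: point load 92.5 at a = 1.2: Pab(L + b)/(6LEI) = 379.6/EI
  relative rotation θ_0 = (80.38 + 637.7)/EI = 718/EI
A unit hogging moment at B produces rotation L₁/(3EI) + L₂/(3EI) = 5.583/EI.
Slope continuity at B: θ_0 = M_B·5.583/EI, so M_B = 718/5.583 = 128.6 kip·ft (hogging).
Span AB, ΣM about A with M_B applied at B: R_B^{AB}·4.75 = 203.1 + 128.6, so R_B^{AB} = 69.82 kip and R_A = 85.5 − 69.82 = 15.68 kip.
Span BC, ΣM about C: R_B^{BC}·12 = 1133 + 128.6, so R_B^{BC} = 105.2 kip and R_C = 148.5 − 105.2 = 43.33 kip.
R_B = 69.82 + 105.2 = 175 kip.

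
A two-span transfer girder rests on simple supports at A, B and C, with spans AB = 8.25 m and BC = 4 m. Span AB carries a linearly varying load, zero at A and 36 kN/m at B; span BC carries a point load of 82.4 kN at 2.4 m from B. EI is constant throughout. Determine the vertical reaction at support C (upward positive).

Insert a hinge at B; M_B is the redundant, and each span becomes simply supported.
End slopes at the hinge B, treating each span as simply supported:
  span AB: triangular load, peak 36: w₀L³/(45EI) = 449.2/EI
  span BC: point load 82.4 at a = 2.4: Pab(L + b)/(6LEI) = 73.83/EI
  relative rotation θ_0 = (449.2 + 73.83)/EI = 523/EI
A unit hogging moment at B produces rotation L₁/(3EI) + L₂/(3EI) = 4.083/EI.
Slope continuity at B: θ_0 = M_B·4.083/EI, so M_B = 523/4.083 = 128.1 kN·m (hogging).
Span BC, ΣM about C: R_B^{BC}·4 = 131.8 + 128.1, so R_B^{BC} = 64.98 kN and R_C = 82.4 − 64.98 = 17.42 kN.

R_C = 17.42 kN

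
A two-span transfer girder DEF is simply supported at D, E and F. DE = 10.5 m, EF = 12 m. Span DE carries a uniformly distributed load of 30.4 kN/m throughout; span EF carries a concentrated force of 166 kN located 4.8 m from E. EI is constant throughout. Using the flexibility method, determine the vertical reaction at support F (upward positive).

Release continuity at E by inserting a hinge; the redundant is the internal moment M_E. The primary structure is two simply-supported spans DE and EF.
Discontinuity in slope at E on the released structure — sum the simple-span end rotations:
  span DE: UDL 30.4: wL³/(24EI) = 1466/EI
  span EF: point load 166 at a = 4.8: Pab(L + b)/(6LEI) = 1530/EI
  relative rotation θ_0 = (1466 + 1530)/EI = 2996/EI
A unit hogging moment at E produces rotation L₁/(3EI) + L₂/(3EI) = 7.5/EI.
Compatibility: M_E·(L₁+L₂)/(3EI) = θ_0, giving M_E = 399.5 kN·m (hogging).
Span EF, ΣM about F: R_E^{EF}·12 = 1195 + 399.5, so R_E^{EF} = 132.9 kN and R_F = 166 − 132.9 = 33.11 kN.

R_F = 33.11 kN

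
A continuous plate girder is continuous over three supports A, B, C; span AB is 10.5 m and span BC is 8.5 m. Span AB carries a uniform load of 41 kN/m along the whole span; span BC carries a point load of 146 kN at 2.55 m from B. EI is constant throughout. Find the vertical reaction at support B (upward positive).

R_B = 405 kN

Release continuity at B by inserting a hinge; the redundant is the internal moment M_B. The primary structure is two simply-supported spans AB and BC.
Discontinuity in slope at B on the released structure — sum the simple-span end rotations:
  span AB: UDL 41: wL³/(24EI) = 1978/EI
  span BC: point load 146 at a = 2.55: Pab(L + b)/(6LEI) = 627.6/EI
  relative rotation θ_0 = (1978 + 627.6)/EI = 2605/EI
A unit hogging moment at B produces rotation L₁/(3EI) + L₂/(3EI) = 6.333/EI.
Compatibility: M_B·(L₁+L₂)/(3EI) = θ_0, giving M_B = 411.4 kN·m (hogging).
Span AB, ΣM about A with M_B applied at B: R_B^{AB}·10.5 = 2260 + 411.4, so R_B^{AB} = 254.4 kN and R_A = 430.5 − 254.4 = 176.1 kN.
Span BC, ΣM about C: R_B^{BC}·8.5 = 868.7 + 411.4, so R_B^{BC} = 150.6 kN and R_C = 146 − 150.6 = -4.595 kN.
R_B = 254.4 + 150.6 = 405 kN.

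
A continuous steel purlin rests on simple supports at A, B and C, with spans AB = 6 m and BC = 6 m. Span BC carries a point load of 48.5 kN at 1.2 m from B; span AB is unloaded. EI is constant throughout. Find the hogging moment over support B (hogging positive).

Take M_B as the redundant. Released structure: two simple spans AB and BC with a hinge at B.
End slopes at the hinge B, treating each span as simply supported:
  span BC: point load 48.5 at a = 1.2: Pab(L + b)/(6LEI) = 83.81/EI
  relative rotation θ_0 = (0 + 83.81)/EI = 83.81/EI
A unit hogging moment at B produces rotation L₁/(3EI) + L₂/(3EI) = 4/EI.
Compatibility: M_B·(L₁+L₂)/(3EI) = θ_0, giving M_B = 20.95 kN·m (hogging).

M_B = 20.95 kN·m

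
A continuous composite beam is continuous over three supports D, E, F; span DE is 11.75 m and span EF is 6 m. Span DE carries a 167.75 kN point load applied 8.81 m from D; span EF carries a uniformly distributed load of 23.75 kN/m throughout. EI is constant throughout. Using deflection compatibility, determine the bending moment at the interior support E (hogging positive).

M_E = 250.3 kN·m

Take M_E as the redundant. Released structure: two simple spans DE and EF with a hinge at E.
Discontinuity in slope at E on the released structure — sum the simple-span end rotations:
  span DE: point load 167.75 at a = 8.81: Pab(L + a)/(6LEI) = 1267/EI
  span EF: UDL 23.75: wL³/(24EI) = 213.8/EI
  relative rotation θ_0 = (1267 + 213.8)/EI = 1481/EI
A unit hogging moment at E produces rotation L₁/(3EI) + L₂/(3EI) = 5.917/EI.
Compatibility: M_E·(L₁+L₂)/(3EI) = θ_0, giving M_E = 250.3 kN·m (hogging).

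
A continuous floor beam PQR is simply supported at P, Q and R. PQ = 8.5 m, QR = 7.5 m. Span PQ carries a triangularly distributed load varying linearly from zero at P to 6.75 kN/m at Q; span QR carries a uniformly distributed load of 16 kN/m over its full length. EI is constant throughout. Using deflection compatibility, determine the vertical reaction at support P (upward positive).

R_P = 1.326 kN

Take M_Q as the redundant. Released structure: two simple spans PQ and QR with a hinge at Q.
Discontinuity in slope at Q on the released structure — sum the simple-span end rotations:
  span PQ: triangular load, peak 6.75: w₀L³/(45EI) = 92.12/EI
  span QR: UDL 16: wL³/(24EI) = 281.2/EI
  relative rotation θ_0 = (92.12 + 281.2)/EI = 373.4/EI
A unit hogging moment at Q produces rotation L₁/(3EI) + L₂/(3EI) = 5.333/EI.
Compatibility: M_Q·(L₁+L₂)/(3EI) = θ_0, giving M_Q = 70.01 kN·m (hogging).
Span PQ, ΣM about P with M_Q applied at Q: R_Q^{PQ}·8.5 = 162.6 + 70.01, so R_Q^{PQ} = 27.36 kN and R_P = 28.69 − 27.36 = 1.326 kN.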